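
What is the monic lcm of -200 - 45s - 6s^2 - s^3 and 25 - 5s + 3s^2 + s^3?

1000 - 175s + 140s^2 + 38s^3 + 4s^4 + s^5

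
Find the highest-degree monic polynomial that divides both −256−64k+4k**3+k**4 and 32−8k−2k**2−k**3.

Apply the Euclidean algorithm:
  k**4+4k**3−64k−256 = (−k−2)(−k**3−2k**2−8k+32) + (−12k**2−48k−192)
  −k**3−2k**2−8k+32 = ((1/12)k−1/6)(−12k**2−48k−192) + (0)
Last nonzero remainder: −12k**2−48k−192. Dividing through by −12 gives the monic gcd k**2+4k+16.

16+4k+k**2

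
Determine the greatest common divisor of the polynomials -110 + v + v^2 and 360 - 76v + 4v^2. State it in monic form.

-10 + v

Apply the Euclidean algorithm:
  v^2 + v - 110 = (1/4)(4v^2 - 76v + 360) + (20v - 200)
  4v^2 - 76v + 360 = ((1/5)v - 9/5)(20v - 200) + (0)
Last nonzero remainder: 20v - 200. Dividing through by 20 gives the monic gcd v - 10.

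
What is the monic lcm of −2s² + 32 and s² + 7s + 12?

By polynomial division,
  −2s² + 32 = (−2)(s² + 7s + 12) + (14s + 56)
  s² + 7s + 12 = ((1/14)s + 3/14)(14s + 56) + (0)
Last nonzero remainder: 14s + 56. Dividing through by 14 gives the monic gcd s + 4.
Then lcm(f, g) = f·g / gcd(f, g); expanding and making the result monic gives the answer.

s³ + 3s² − 16s − 48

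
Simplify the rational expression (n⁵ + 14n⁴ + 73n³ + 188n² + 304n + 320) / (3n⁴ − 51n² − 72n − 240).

By polynomial division,
  n⁵ + 14n⁴ + 73n³ + 188n² + 304n + 320 = ((1/3)n + 14/3)(3n⁴ − 51n² − 72n − 240) + (90n³ + 450n² + 720n + 1440)
  3n⁴ − 51n² − 72n − 240 = ((1/30)n − 1/6)(90n³ + 450n² + 720n + 1440) + (0)
Last nonzero remainder: 90n³ + 450n² + 720n + 1440. Dividing through by 90 gives the monic gcd n³ + 5n² + 8n + 16.
Cancel n³ + 5n² + 8n + 16 from numerator and denominator to get the reduced form.

(n² + 9n + 20)/(3n − 15)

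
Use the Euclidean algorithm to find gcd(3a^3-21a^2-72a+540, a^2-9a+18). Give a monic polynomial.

Repeated division with remainder:
  3a^3-21a^2-72a+540 = (3a+6)(a^2-9a+18) + (-72a+432)
  a^2-9a+18 = (-(1/72)a+1/24)(-72a+432) + (0)
Last nonzero remainder: -72a+432. Dividing through by -72 gives the monic gcd a-6.

a-6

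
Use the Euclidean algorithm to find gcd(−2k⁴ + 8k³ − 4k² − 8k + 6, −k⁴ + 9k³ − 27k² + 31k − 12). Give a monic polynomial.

k³ − 5k² + 7k − 3

Euclidean algorithm in ℚ[k]:
  −2k⁴ + 8k³ − 4k² − 8k + 6 = (2)(−k⁴ + 9k³ − 27k² + 31k − 12) + (−10k³ + 50k² − 70k + 30)
  −k⁴ + 9k³ − 27k² + 31k − 12 = ((1/10)k − 2/5)(−10k³ + 50k² − 70k + 30) + (0)
Last nonzero remainder: −10k³ + 50k² − 70k + 30. Dividing through by −10 gives the monic gcd k³ − 5k² + 7k − 3.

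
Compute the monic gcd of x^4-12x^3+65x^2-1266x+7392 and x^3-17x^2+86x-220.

Repeated division with remainder:
  x^4-12x^3+65x^2-1266x+7392 = (x+5)(x^3-17x^2+86x-220) + (64x^2-1476x+8492)
  x^3-17x^2+86x-220 = ((1/64)x+97/1024)(64x^2-1476x+8492) + ((23841/256)x-262251/256)
  64x^2-1476x+8492 = ((16384/23841)x-197632/23841)((23841/256)x-262251/256) + (0)
Last nonzero remainder: (23841/256)x-262251/256. Dividing through by 23841/256 gives the monic gcd x-11.

x-11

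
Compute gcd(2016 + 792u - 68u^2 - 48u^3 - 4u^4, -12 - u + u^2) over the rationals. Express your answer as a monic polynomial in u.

Repeated division with remainder:
  -4u^4 - 48u^3 - 68u^2 + 792u + 2016 = (-4u^2 - 52u - 168)(u^2 - u - 12) + (0)
The last nonzero remainder u^2 - u - 12 is already monic.

-12 - u + u^2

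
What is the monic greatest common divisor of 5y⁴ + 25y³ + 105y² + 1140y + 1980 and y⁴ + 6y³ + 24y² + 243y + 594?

y³ + 3y² + 15y + 198

Apply the Euclidean algorithm:
  5y⁴ + 25y³ + 105y² + 1140y + 1980 = (5)(y⁴ + 6y³ + 24y² + 243y + 594) + (−5y³ − 15y² − 75y − 990)
  y⁴ + 6y³ + 24y² + 243y + 594 = (−(1/5)y − 3/5)(−5y³ − 15y² − 75y − 990) + (0)
Last nonzero remainder: −5y³ − 15y² − 75y − 990. Dividing through by −5 gives the monic gcd y³ + 3y² + 15y + 198.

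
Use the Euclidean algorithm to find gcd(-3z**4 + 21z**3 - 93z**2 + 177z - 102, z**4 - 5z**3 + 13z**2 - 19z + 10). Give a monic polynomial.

Repeated division with remainder:
  -3z**4 + 21z**3 - 93z**2 + 177z - 102 = (-3)(z**4 - 5z**3 + 13z**2 - 19z + 10) + (6z**3 - 54z**2 + 120z - 72)
  z**4 - 5z**3 + 13z**2 - 19z + 10 = ((1/6)z + 2/3)(6z**3 - 54z**2 + 120z - 72) + (29z**2 - 87z + 58)
  6z**3 - 54z**2 + 120z - 72 = ((6/29)z - 36/29)(29z**2 - 87z + 58) + (0)
Last nonzero remainder: 29z**2 - 87z + 58. Dividing through by 29 gives the monic gcd z**2 - 3z + 2.

z**2 - 3z + 2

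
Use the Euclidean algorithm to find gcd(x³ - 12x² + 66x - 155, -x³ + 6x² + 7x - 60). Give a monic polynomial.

Apply the Euclidean algorithm:
  x³ - 12x² + 66x - 155 = (-1)(-x³ + 6x² + 7x - 60) + (-6x² + 73x - 215)
  -x³ + 6x² + 7x - 60 = ((1/6)x + 37/36)(-6x² + 73x - 215) + (-(1159/36)x + 5795/36)
  -6x² + 73x - 215 = ((216/1159)x - 1548/1159)(-(1159/36)x + 5795/36) + (0)
Last nonzero remainder: -(1159/36)x + 5795/36. Dividing through by -1159/36 gives the monic gcd x - 5.

x - 5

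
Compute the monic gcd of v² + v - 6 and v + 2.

1

Apply the Euclidean algorithm:
  v² + v - 6 = (v - 1)(v + 2) + (-4)
  v + 2 = (-(1/4)v - 1/2)(-4) + (0)
The last nonzero remainder is the constant -4, so the polynomials are coprime and gcd = 1.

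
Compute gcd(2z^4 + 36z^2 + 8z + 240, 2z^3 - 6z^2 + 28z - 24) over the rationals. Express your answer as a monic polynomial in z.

By polynomial division,
  2z^4 + 36z^2 + 8z + 240 = (z + 3)(2z^3 - 6z^2 + 28z - 24) + (26z^2 - 52z + 312)
  2z^3 - 6z^2 + 28z - 24 = ((1/13)z - 1/13)(26z^2 - 52z + 312) + (0)
Last nonzero remainder: 26z^2 - 52z + 312. Dividing through by 26 gives the monic gcd z^2 - 2z + 12.

z^2 - 2z + 12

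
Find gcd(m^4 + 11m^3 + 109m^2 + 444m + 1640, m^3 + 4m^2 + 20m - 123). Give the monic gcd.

m^2 + 7m + 41

Euclidean algorithm in ℚ[m]:
  m^4 + 11m^3 + 109m^2 + 444m + 1640 = (m + 7)(m^3 + 4m^2 + 20m - 123) + (61m^2 + 427m + 2501)
  m^3 + 4m^2 + 20m - 123 = ((1/61)m - 3/61)(61m^2 + 427m + 2501) + (0)
Last nonzero remainder: 61m^2 + 427m + 2501. Dividing through by 61 gives the monic gcd m^2 + 7m + 41.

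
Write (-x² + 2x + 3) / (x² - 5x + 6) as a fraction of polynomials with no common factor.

(-x - 1)/(x - 2)

Euclidean algorithm in ℚ[x]:
  -x² + 2x + 3 = (-1)(x² - 5x + 6) + (-3x + 9)
  x² - 5x + 6 = (-(1/3)x + 2/3)(-3x + 9) + (0)
Last nonzero remainder: -3x + 9. Dividing through by -3 gives the monic gcd x - 3.
Cancel x - 3 from numerator and denominator to get the reduced form.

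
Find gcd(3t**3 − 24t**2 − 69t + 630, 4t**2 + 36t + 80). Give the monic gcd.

By polynomial division,
  3t**3 − 24t**2 − 69t + 630 = ((3/4)t − 51/4)(4t**2 + 36t + 80) + (330t + 1650)
  4t**2 + 36t + 80 = ((2/165)t + 8/165)(330t + 1650) + (0)
Last nonzero remainder: 330t + 1650. Dividing through by 330 gives the monic gcd t + 5.

t + 5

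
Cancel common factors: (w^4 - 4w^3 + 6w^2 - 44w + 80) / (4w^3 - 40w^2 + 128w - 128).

Repeated division with remainder:
  w^4 - 4w^3 + 6w^2 - 44w + 80 = ((1/4)w + 3/2)(4w^3 - 40w^2 + 128w - 128) + (34w^2 - 204w + 272)
  4w^3 - 40w^2 + 128w - 128 = ((2/17)w - 8/17)(34w^2 - 204w + 272) + (0)
Last nonzero remainder: 34w^2 - 204w + 272. Dividing through by 34 gives the monic gcd w^2 - 6w + 8.
Cancel w^2 - 6w + 8 from numerator and denominator to get the reduced form.

(w^2 + 2w + 10)/(4w - 16)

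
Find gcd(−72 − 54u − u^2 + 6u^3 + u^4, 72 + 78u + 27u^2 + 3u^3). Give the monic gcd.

Repeated division with remainder:
  u^4 + 6u^3 − u^2 − 54u − 72 = ((1/3)u − 1)(3u^3 + 27u^2 + 78u + 72) + (0)
Last nonzero remainder: 3u^3 + 27u^2 + 78u + 72. Dividing through by 3 gives the monic gcd u^3 + 9u^2 + 26u + 24.

24 + 26u + 9u^2 + u^3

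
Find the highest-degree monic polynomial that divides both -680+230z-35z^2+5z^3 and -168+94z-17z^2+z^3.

-4+z

Apply the Euclidean algorithm:
  5z^3-35z^2+230z-680 = (5)(z^3-17z^2+94z-168) + (50z^2-240z+160)
  z^3-17z^2+94z-168 = ((1/50)z-61/250)(50z^2-240z+160) + ((806/25)z-3224/25)
  50z^2-240z+160 = ((625/403)z-500/403)((806/25)z-3224/25) + (0)
Last nonzero remainder: (806/25)z-3224/25. Dividing through by 806/25 gives the monic gcd z-4.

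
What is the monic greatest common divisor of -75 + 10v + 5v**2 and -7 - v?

1

By polynomial division,
  5v**2 + 10v - 75 = (-5v + 25)(-v - 7) + (100)
  -v - 7 = (-(1/100)v - 7/100)(100) + (0)
The last nonzero remainder is the constant 100, so the polynomials are coprime and gcd = 1.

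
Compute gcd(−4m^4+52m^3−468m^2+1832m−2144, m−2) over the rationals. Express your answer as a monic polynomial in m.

m−2

Repeated division with remainder:
  −4m^4+52m^3−468m^2+1832m−2144 = (−4m^3+44m^2−380m+1072)(m−2) + (0)
The last nonzero remainder m−2 is already monic.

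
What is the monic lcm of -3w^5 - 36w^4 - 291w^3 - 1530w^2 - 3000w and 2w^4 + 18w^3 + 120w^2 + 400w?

Euclidean algorithm in ℚ[w]:
  -3w^5 - 36w^4 - 291w^3 - 1530w^2 - 3000w = (-(3/2)w - 9/2)(2w^4 + 18w^3 + 120w^2 + 400w) + (-30w^3 - 390w^2 - 1200w)
  2w^4 + 18w^3 + 120w^2 + 400w = (-(1/15)w + 4/15)(-30w^3 - 390w^2 - 1200w) + (144w^2 + 720w)
  -30w^3 - 390w^2 - 1200w = (-(5/24)w - 5/3)(144w^2 + 720w) + (0)
Last nonzero remainder: 144w^2 + 720w. Dividing through by 144 gives the monic gcd w^2 + 5w.
Then lcm(f, g) = f·g / gcd(f, g); expanding and making the result monic gives the answer.

w^7 + 16w^6 + 185w^5 + 1378w^4 + 6920w^3 + 24400w^2 + 40000w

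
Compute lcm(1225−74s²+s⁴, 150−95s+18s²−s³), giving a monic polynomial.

36750−15925s−995s²+962s³−44s⁴−13s⁵+s⁶

Euclidean algorithm in ℚ[s]:
  s⁴−74s²+1225 = (−s−18)(−s³+18s²−95s+150) + (155s²−1560s+3925)
  −s³+18s²−95s+150 = (−(1/155)s+246/4805)(155s²−1560s+3925) + ((9792/961)s−48960/961)
  155s²−1560s+3925 = ((148955/9792)s−754385/9792)((9792/961)s−48960/961) + (0)
Last nonzero remainder: (9792/961)s−48960/961. Dividing through by 9792/961 gives the monic gcd s−5.
Then lcm(f, g) = f·g / gcd(f, g); expanding and making the result monic gives the answer.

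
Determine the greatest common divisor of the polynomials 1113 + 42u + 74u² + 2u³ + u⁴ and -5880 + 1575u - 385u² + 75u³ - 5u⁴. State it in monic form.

21 + u²

Repeated division with remainder:
  u⁴ + 2u³ + 74u² + 42u + 1113 = (-1/5)(-5u⁴ + 75u³ - 385u² + 1575u - 5880) + (17u³ - 3u² + 357u - 63)
  -5u⁴ + 75u³ - 385u² + 1575u - 5880 = (-(5/17)u + 1260/289)(17u³ - 3u² + 357u - 63) + (-(77140/289)u² - 1619940/289)
  17u³ - 3u² + 357u - 63 = (-(4913/77140)u + 867/77140)(-(77140/289)u² - 1619940/289) + (0)
Last nonzero remainder: -(77140/289)u² - 1619940/289. Dividing through by -77140/289 gives the monic gcd u² + 21.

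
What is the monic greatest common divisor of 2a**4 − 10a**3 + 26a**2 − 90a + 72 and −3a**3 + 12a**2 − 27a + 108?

Euclidean algorithm in ℚ[a]:
  2a**4 − 10a**3 + 26a**2 − 90a + 72 = (−(2/3)a + 2/3)(−3a**3 + 12a**2 − 27a + 108) + (0)
Last nonzero remainder: −3a**3 + 12a**2 − 27a + 108. Dividing through by −3 gives the monic gcd a**3 − 4a**2 + 9a − 36.

a**3 − 4a**2 + 9a − 36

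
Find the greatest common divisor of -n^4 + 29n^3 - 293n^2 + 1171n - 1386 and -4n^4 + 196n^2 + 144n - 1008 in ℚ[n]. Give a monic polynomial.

n^2 - 9n + 14

Euclidean algorithm in ℚ[n]:
  -n^4 + 29n^3 - 293n^2 + 1171n - 1386 = (1/4)(-4n^4 + 196n^2 + 144n - 1008) + (29n^3 - 342n^2 + 1135n - 1134)
  -4n^4 + 196n^2 + 144n - 1008 = (-(4/29)n - 1368/841)(29n^3 - 342n^2 + 1135n - 1134) + (-(171360/841)n^2 + (1542240/841)n - 2399040/841)
  29n^3 - 342n^2 + 1135n - 1134 = (-(24389/171360)n + 7569/19040)(-(171360/841)n^2 + (1542240/841)n - 2399040/841) + (0)
Last nonzero remainder: -(171360/841)n^2 + (1542240/841)n - 2399040/841. Dividing through by -171360/841 gives the monic gcd n^2 - 9n + 14.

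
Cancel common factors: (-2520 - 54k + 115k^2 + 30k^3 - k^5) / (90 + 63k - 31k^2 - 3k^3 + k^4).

(84 - k - k^2 - k^3)/(-3 - 2k + k^2)

Repeated division with remainder:
  -k^5 + 30k^3 + 115k^2 - 54k - 2520 = (-k - 3)(k^4 - 3k^3 - 31k^2 + 63k + 90) + (-10k^3 + 85k^2 + 225k - 2250)
  k^4 - 3k^3 - 31k^2 + 63k + 90 = (-(1/10)k - 11/20)(-10k^3 + 85k^2 + 225k - 2250) + ((153/4)k^2 - (153/4)k - 2295/2)
  -10k^3 + 85k^2 + 225k - 2250 = (-(40/153)k + 100/51)((153/4)k^2 - (153/4)k - 2295/2) + (0)
Last nonzero remainder: (153/4)k^2 - (153/4)k - 2295/2. Dividing through by 153/4 gives the monic gcd k^2 - k - 30.
Cancel k^2 - k - 30 from numerator and denominator to get the reduced form.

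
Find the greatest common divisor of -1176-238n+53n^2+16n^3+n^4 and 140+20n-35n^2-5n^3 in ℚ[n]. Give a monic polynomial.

7+n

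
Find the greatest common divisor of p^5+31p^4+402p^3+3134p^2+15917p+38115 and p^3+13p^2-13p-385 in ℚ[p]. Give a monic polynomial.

p^2+18p+77

Repeated division with remainder:
  p^5+31p^4+402p^3+3134p^2+15917p+38115 = (p^2+18p+181)(p^3+13p^2-13p-385) + (1400p^2+25200p+107800)
  p^3+13p^2-13p-385 = ((1/1400)p-1/280)(1400p^2+25200p+107800) + (0)
Last nonzero remainder: 1400p^2+25200p+107800. Dividing through by 1400 gives the monic gcd p^2+18p+77.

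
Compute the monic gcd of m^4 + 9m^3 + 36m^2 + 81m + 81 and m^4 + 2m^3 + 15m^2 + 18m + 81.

m^2 + 3m + 9

By polynomial division,
  m^4 + 9m^3 + 36m^2 + 81m + 81 = (m^4 + 2m^3 + 15m^2 + 18m + 81) + (7m^3 + 21m^2 + 63m)
  m^4 + 2m^3 + 15m^2 + 18m + 81 = ((1/7)m - 1/7)(7m^3 + 21m^2 + 63m) + (9m^2 + 27m + 81)
  7m^3 + 21m^2 + 63m = ((7/9)m)(9m^2 + 27m + 81) + (0)
Last nonzero remainder: 9m^2 + 27m + 81. Dividing through by 9 gives the monic gcd m^2 + 3m + 9.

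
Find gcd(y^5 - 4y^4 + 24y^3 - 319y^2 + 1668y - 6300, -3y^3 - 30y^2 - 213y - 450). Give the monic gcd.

y^2 + 7y + 50

By polynomial division,
  y^5 - 4y^4 + 24y^3 - 319y^2 + 1668y - 6300 = (-(1/3)y^2 + (14/3)y - 31)(-3y^3 - 30y^2 - 213y - 450) + (-405y^2 - 2835y - 20250)
  -3y^3 - 30y^2 - 213y - 450 = ((1/135)y + 1/45)(-405y^2 - 2835y - 20250) + (0)
Last nonzero remainder: -405y^2 - 2835y - 20250. Dividing through by -405 gives the monic gcd y^2 + 7y + 50.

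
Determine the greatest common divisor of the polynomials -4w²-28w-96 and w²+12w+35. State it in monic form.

Euclidean algorithm in ℚ[w]:
  -4w²-28w-96 = (-4)(w²+12w+35) + (20w+44)
  w²+12w+35 = ((1/20)w+49/100)(20w+44) + (336/25)
  20w+44 = ((125/84)w+275/84)(336/25) + (0)
The last nonzero remainder is the constant 336/25, so the polynomials are coprime and gcd = 1.

1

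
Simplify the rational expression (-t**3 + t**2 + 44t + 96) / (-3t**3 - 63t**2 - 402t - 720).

(t**2 - 4t - 32)/(3t**2 + 54t + 240)

Euclidean algorithm in ℚ[t]:
  -t**3 + t**2 + 44t + 96 = (1/3)(-3t**3 - 63t**2 - 402t - 720) + (22t**2 + 178t + 336)
  -3t**3 - 63t**2 - 402t - 720 = (-(3/22)t - 213/121)(22t**2 + 178t + 336) + (-(5184/121)t - 15552/121)
  22t**2 + 178t + 336 = (-(1331/2592)t - 847/324)(-(5184/121)t - 15552/121) + (0)
Last nonzero remainder: -(5184/121)t - 15552/121. Dividing through by -5184/121 gives the monic gcd t + 3.
Cancel t + 3 from numerator and denominator to get the reduced form.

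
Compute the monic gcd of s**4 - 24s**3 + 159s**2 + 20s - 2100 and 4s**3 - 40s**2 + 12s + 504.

s**2 - 4s - 21

Euclidean algorithm in ℚ[s]:
  s**4 - 24s**3 + 159s**2 + 20s - 2100 = ((1/4)s - 7/2)(4s**3 - 40s**2 + 12s + 504) + (16s**2 - 64s - 336)
  4s**3 - 40s**2 + 12s + 504 = ((1/4)s - 3/2)(16s**2 - 64s - 336) + (0)
Last nonzero remainder: 16s**2 - 64s - 336. Dividing through by 16 gives the monic gcd s**2 - 4s - 21.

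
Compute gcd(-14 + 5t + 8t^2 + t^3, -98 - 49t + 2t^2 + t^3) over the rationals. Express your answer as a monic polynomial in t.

Euclidean algorithm in ℚ[t]:
  t^3 + 8t^2 + 5t - 14 = (t^3 + 2t^2 - 49t - 98) + (6t^2 + 54t + 84)
  t^3 + 2t^2 - 49t - 98 = ((1/6)t - 7/6)(6t^2 + 54t + 84) + (0)
Last nonzero remainder: 6t^2 + 54t + 84. Dividing through by 6 gives the monic gcd t^2 + 9t + 14.

14 + 9t + t^2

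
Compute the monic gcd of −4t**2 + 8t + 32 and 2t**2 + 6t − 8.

Repeated division with remainder:
  −4t**2 + 8t + 32 = (−2)(2t**2 + 6t − 8) + (20t + 16)
  2t**2 + 6t − 8 = ((1/10)t + 11/50)(20t + 16) + (−288/25)
  20t + 16 = (−(125/72)t − 25/18)(−288/25) + (0)
The last nonzero remainder is the constant −288/25, so the polynomials are coprime and gcd = 1.

1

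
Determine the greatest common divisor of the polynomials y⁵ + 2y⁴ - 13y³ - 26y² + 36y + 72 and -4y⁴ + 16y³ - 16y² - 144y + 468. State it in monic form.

By polynomial division,
  y⁵ + 2y⁴ - 13y³ - 26y² + 36y + 72 = (-(1/4)y - 3/2)(-4y⁴ + 16y³ - 16y² - 144y + 468) + (7y³ - 86y² - 63y + 774)
  -4y⁴ + 16y³ - 16y² - 144y + 468 = (-(4/7)y - 232/49)(7y³ - 86y² - 63y + 774) + (-(22500/49)y² + 202500/49)
  7y³ - 86y² - 63y + 774 = (-(343/22500)y + 2107/11250)(-(22500/49)y² + 202500/49) + (0)
Last nonzero remainder: -(22500/49)y² + 202500/49. Dividing through by -22500/49 gives the monic gcd y² - 9.

y² - 9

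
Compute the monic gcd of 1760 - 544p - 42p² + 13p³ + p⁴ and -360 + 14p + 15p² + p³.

-40 + 6p + p²

Repeated division with remainder:
  p⁴ + 13p³ - 42p² - 544p + 1760 = (p - 2)(p³ + 15p² + 14p - 360) + (-26p² - 156p + 1040)
  p³ + 15p² + 14p - 360 = (-(1/26)p - 9/26)(-26p² - 156p + 1040) + (0)
Last nonzero remainder: -26p² - 156p + 1040. Dividing through by -26 gives the monic gcd p² + 6p - 40.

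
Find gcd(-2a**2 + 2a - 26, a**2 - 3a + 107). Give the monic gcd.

1

By polynomial division,
  -2a**2 + 2a - 26 = (-2)(a**2 - 3a + 107) + (-4a + 188)
  a**2 - 3a + 107 = (-(1/4)a - 11)(-4a + 188) + (2175)
  -4a + 188 = (-(4/2175)a + 188/2175)(2175) + (0)
The last nonzero remainder is the constant 2175, so the polynomials are coprime and gcd = 1.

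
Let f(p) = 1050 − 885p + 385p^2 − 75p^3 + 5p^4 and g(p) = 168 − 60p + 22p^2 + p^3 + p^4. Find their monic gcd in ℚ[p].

6 − 3p + p^2

By polynomial division,
  5p^4 − 75p^3 + 385p^2 − 885p + 1050 = (5)(p^4 + p^3 + 22p^2 − 60p + 168) + (−80p^3 + 275p^2 − 585p + 210)
  p^4 + p^3 + 22p^2 − 60p + 168 = (−(1/80)p − 71/1280)(−80p^3 + 275p^2 − 585p + 210) + ((7665/256)p^2 − (22995/256)p + 22995/128)
  −80p^3 + 275p^2 − 585p + 210 = (−(4096/1533)p + 256/219)((7665/256)p^2 − (22995/256)p + 22995/128) + (0)
Last nonzero remainder: (7665/256)p^2 − (22995/256)p + 22995/128. Dividing through by 7665/256 gives the monic gcd p^2 − 3p + 6.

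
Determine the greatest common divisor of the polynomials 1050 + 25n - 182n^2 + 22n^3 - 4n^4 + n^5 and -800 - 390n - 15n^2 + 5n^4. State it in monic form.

-10 - 3n + n^2

Repeated division with remainder:
  n^5 - 4n^4 + 22n^3 - 182n^2 + 25n + 1050 = ((1/5)n - 4/5)(5n^4 - 15n^2 - 390n - 800) + (25n^3 - 116n^2 - 127n + 410)
  5n^4 - 15n^2 - 390n - 800 = ((1/5)n + 116/125)(25n^3 - 116n^2 - 127n + 410) + ((14756/125)n^2 - (44268/125)n - 29512/25)
  25n^3 - 116n^2 - 127n + 410 = ((3125/14756)n - 5125/14756)((14756/125)n^2 - (44268/125)n - 29512/25) + (0)
Last nonzero remainder: (14756/125)n^2 - (44268/125)n - 29512/25. Dividing through by 14756/125 gives the monic gcd n^2 - 3n - 10.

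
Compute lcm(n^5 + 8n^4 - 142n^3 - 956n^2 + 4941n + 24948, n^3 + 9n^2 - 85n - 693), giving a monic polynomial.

n^6 + 15n^5 - 86n^4 - 1950n^3 - 1751n^2 + 59535n + 174636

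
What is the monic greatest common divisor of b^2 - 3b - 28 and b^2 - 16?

b + 4

Repeated division with remainder:
  b^2 - 3b - 28 = (b^2 - 16) + (-3b - 12)
  b^2 - 16 = (-(1/3)b + 4/3)(-3b - 12) + (0)
Last nonzero remainder: -3b - 12. Dividing through by -3 gives the monic gcd b + 4.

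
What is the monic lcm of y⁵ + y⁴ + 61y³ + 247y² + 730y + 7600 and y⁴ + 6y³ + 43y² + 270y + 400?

y⁶ + 3y⁵ + 63y⁴ + 369y³ + 1224y² + 9060y + 15200

By polynomial division,
  y⁵ + y⁴ + 61y³ + 247y² + 730y + 7600 = (y - 5)(y⁴ + 6y³ + 43y² + 270y + 400) + (48y³ + 192y² + 1680y + 9600)
  y⁴ + 6y³ + 43y² + 270y + 400 = ((1/48)y + 1/24)(48y³ + 192y² + 1680y + 9600) + (0)
Last nonzero remainder: 48y³ + 192y² + 1680y + 9600. Dividing through by 48 gives the monic gcd y³ + 4y² + 35y + 200.
Then lcm(f, g) = f·g / gcd(f, g); expanding and making the result monic gives the answer.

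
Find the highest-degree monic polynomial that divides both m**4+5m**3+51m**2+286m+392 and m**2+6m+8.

m**2+6m+8

By polynomial division,
  m**4+5m**3+51m**2+286m+392 = (m**2-m+49)(m**2+6m+8) + (0)
The last nonzero remainder m**2+6m+8 is already monic.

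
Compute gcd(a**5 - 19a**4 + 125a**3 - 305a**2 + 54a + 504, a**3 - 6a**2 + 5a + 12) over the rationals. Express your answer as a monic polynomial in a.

Apply the Euclidean algorithm:
  a**5 - 19a**4 + 125a**3 - 305a**2 + 54a + 504 = (a**2 - 13a + 42)(a**3 - 6a**2 + 5a + 12) + (0)
The last nonzero remainder a**3 - 6a**2 + 5a + 12 is already monic.

a**3 - 6a**2 + 5a + 12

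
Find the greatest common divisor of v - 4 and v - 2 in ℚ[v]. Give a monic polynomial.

Repeated division with remainder:
  v - 4 = (v - 2) + (-2)
  v - 2 = (-(1/2)v + 1)(-2) + (0)
The last nonzero remainder is the constant -2, so the polynomials are coprime and gcd = 1.

1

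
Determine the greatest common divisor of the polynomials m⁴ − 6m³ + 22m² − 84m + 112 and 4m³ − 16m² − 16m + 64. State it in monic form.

m² − 6m + 8

By polynomial division,
  m⁴ − 6m³ + 22m² − 84m + 112 = ((1/4)m − 1/2)(4m³ − 16m² − 16m + 64) + (18m² − 108m + 144)
  4m³ − 16m² − 16m + 64 = ((2/9)m + 4/9)(18m² − 108m + 144) + (0)
Last nonzero remainder: 18m² − 108m + 144. Dividing through by 18 gives the monic gcd m² − 6m + 8.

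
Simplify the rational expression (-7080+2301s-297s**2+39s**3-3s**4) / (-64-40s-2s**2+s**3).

Apply the Euclidean algorithm:
  -3s**4+39s**3-297s**2+2301s-7080 = (-3s+33)(s**3-2s**2-40s-64) + (-351s**2+3429s-4968)
  s**3-2s**2-40s-64 = (-(1/351)s-101/4563)(-351s**2+3429s-4968) + ((3675/169)s-29400/169)
  -351s**2+3429s-4968 = (-(19773/1225)s+34983/1225)((3675/169)s-29400/169) + (0)
Last nonzero remainder: (3675/169)s-29400/169. Dividing through by 3675/169 gives the monic gcd s-8.
Cancel s-8 from numerator and denominator to get the reduced form.

(885-177s+15s**2-3s**3)/(8+6s+s**2)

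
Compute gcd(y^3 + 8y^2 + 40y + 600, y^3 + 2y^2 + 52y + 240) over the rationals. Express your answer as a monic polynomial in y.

y^2 - 2y + 60

Euclidean algorithm in ℚ[y]:
  y^3 + 8y^2 + 40y + 600 = (y^3 + 2y^2 + 52y + 240) + (6y^2 - 12y + 360)
  y^3 + 2y^2 + 52y + 240 = ((1/6)y + 2/3)(6y^2 - 12y + 360) + (0)
Last nonzero remainder: 6y^2 - 12y + 360. Dividing through by 6 gives the monic gcd y^2 - 2y + 60.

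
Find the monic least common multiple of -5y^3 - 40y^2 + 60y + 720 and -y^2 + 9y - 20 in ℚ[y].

y^4 + 3y^3 - 52y^2 - 84y + 720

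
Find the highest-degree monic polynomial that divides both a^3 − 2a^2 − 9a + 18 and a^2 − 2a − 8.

Euclidean algorithm in ℚ[a]:
  a^3 − 2a^2 − 9a + 18 = (a)(a^2 − 2a − 8) + (−a + 18)
  a^2 − 2a − 8 = (−a − 16)(−a + 18) + (280)
  −a + 18 = (−(1/280)a + 9/140)(280) + (0)
The last nonzero remainder is the constant 280, so the polynomials are coprime and gcd = 1.

1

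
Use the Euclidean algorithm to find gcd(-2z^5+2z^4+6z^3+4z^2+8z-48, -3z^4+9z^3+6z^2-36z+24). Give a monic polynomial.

Repeated division with remainder:
  -2z^5+2z^4+6z^3+4z^2+8z-48 = ((2/3)z+4/3)(-3z^4+9z^3+6z^2-36z+24) + (-10z^3+20z^2+40z-80)
  -3z^4+9z^3+6z^2-36z+24 = ((3/10)z-3/10)(-10z^3+20z^2+40z-80) + (0)
Last nonzero remainder: -10z^3+20z^2+40z-80. Dividing through by -10 gives the monic gcd z^3-2z^2-4z+8.

z^3-2z^2-4z+8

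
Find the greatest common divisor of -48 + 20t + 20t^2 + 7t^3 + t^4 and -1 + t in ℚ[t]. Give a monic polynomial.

-1 + t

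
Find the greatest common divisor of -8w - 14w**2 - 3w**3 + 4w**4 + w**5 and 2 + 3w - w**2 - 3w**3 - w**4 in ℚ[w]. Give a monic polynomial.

1 + 2w + w**2

Euclidean algorithm in ℚ[w]:
  w**5 + 4w**4 - 3w**3 - 14w**2 - 8w = (-w - 1)(-w**4 - 3w**3 - w**2 + 3w + 2) + (-7w**3 - 12w**2 - 3w + 2)
  -w**4 - 3w**3 - w**2 + 3w + 2 = ((1/7)w + 9/49)(-7w**3 - 12w**2 - 3w + 2) + ((80/49)w**2 + (160/49)w + 80/49)
  -7w**3 - 12w**2 - 3w + 2 = (-(343/80)w + 49/40)((80/49)w**2 + (160/49)w + 80/49) + (0)
Last nonzero remainder: (80/49)w**2 + (160/49)w + 80/49. Dividing through by 80/49 gives the monic gcd w**2 + 2w + 1.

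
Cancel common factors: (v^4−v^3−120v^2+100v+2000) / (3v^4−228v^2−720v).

(v^2+5v−50)/(3v^2+18v)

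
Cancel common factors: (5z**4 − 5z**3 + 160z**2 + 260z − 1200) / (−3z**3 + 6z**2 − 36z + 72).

By polynomial division,
  5z**4 − 5z**3 + 160z**2 + 260z − 1200 = (−(5/3)z − 5/3)(−3z**3 + 6z**2 − 36z + 72) + (110z**2 + 320z − 1080)
  −3z**3 + 6z**2 − 36z + 72 = (−(3/110)z + 81/605)(110z**2 + 320z − 1080) + (−(13104/121)z + 26208/121)
  110z**2 + 320z − 1080 = (−(6655/6552)z − 1815/364)(−(13104/121)z + 26208/121) + (0)
Last nonzero remainder: −(13104/121)z + 26208/121. Dividing through by −13104/121 gives the monic gcd z − 2.
Cancel z − 2 from numerator and denominator to get the reduced form.

(−5z**3 − 5z**2 − 170z − 600)/(3z**2 + 36)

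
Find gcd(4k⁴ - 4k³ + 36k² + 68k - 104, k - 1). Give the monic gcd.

k - 1

Euclidean algorithm in ℚ[k]:
  4k⁴ - 4k³ + 36k² + 68k - 104 = (4k³ + 36k + 104)(k - 1) + (0)
The last nonzero remainder k - 1 is already monic.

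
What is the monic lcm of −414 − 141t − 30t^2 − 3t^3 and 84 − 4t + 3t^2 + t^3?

Apply the Euclidean algorithm:
  −3t^3 − 30t^2 − 141t − 414 = (−3)(t^3 + 3t^2 − 4t + 84) + (−21t^2 − 153t − 162)
  t^3 + 3t^2 − 4t + 84 = (−(1/21)t + 10/49)(−21t^2 − 153t − 162) + ((956/49)t + 5736/49)
  −21t^2 − 153t − 162 = (−(1029/956)t − 1323/956)((956/49)t + 5736/49) + (0)
Last nonzero remainder: (956/49)t + 5736/49. Dividing through by 956/49 gives the monic gcd t + 6.
Then lcm(f, g) = f·g / gcd(f, g); expanding and making the result monic gives the answer.

1932 + 244t + 137t^2 + 31t^3 + 7t^4 + t^5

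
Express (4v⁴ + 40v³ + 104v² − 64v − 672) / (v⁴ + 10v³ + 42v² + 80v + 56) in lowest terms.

Apply the Euclidean algorithm:
  4v⁴ + 40v³ + 104v² − 64v − 672 = (4)(v⁴ + 10v³ + 42v² + 80v + 56) + (−64v² − 384v − 896)
  v⁴ + 10v³ + 42v² + 80v + 56 = (−(1/64)v² − (1/16)v − 1/16)(−64v² − 384v − 896) + (0)
Last nonzero remainder: −64v² − 384v − 896. Dividing through by −64 gives the monic gcd v² + 6v + 14.
Cancel v² + 6v + 14 from numerator and denominator to get the reduced form.

(4v² + 16v − 48)/(v² + 4v + 4)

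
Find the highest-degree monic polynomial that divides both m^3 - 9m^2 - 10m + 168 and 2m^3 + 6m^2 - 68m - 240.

m^2 - 2m - 24

By polynomial division,
  m^3 - 9m^2 - 10m + 168 = (1/2)(2m^3 + 6m^2 - 68m - 240) + (-12m^2 + 24m + 288)
  2m^3 + 6m^2 - 68m - 240 = (-(1/6)m - 5/6)(-12m^2 + 24m + 288) + (0)
Last nonzero remainder: -12m^2 + 24m + 288. Dividing through by -12 gives the monic gcd m^2 - 2m - 24.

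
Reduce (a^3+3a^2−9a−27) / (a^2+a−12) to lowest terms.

(a^2+6a+9)/(a+4)

Repeated division with remainder:
  a^3+3a^2−9a−27 = (a+2)(a^2+a−12) + (a−3)
  a^2+a−12 = (a+4)(a−3) + (0)
The last nonzero remainder a−3 is already monic.
Cancel a−3 from numerator and denominator to get the reduced form.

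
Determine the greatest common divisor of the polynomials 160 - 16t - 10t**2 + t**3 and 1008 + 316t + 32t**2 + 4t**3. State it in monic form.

4 + t

Euclidean algorithm in ℚ[t]:
  t**3 - 10t**2 - 16t + 160 = (1/4)(4t**3 + 32t**2 + 316t + 1008) + (-18t**2 - 95t - 92)
  4t**3 + 32t**2 + 316t + 1008 = (-(2/9)t - 49/81)(-18t**2 - 95t - 92) + ((19285/81)t + 77140/81)
  -18t**2 - 95t - 92 = (-(1458/19285)t - 1863/19285)((19285/81)t + 77140/81) + (0)
Last nonzero remainder: (19285/81)t + 77140/81. Dividing through by 19285/81 gives the monic gcd t + 4.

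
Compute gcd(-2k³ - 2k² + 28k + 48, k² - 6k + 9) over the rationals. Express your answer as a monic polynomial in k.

By polynomial division,
  -2k³ - 2k² + 28k + 48 = (-2k - 14)(k² - 6k + 9) + (-38k + 174)
  k² - 6k + 9 = (-(1/38)k + 27/722)(-38k + 174) + (900/361)
  -38k + 174 = (-(6859/450)k + 10469/150)(900/361) + (0)
The last nonzero remainder is the constant 900/361, so the polynomials are coprime and gcd = 1.

1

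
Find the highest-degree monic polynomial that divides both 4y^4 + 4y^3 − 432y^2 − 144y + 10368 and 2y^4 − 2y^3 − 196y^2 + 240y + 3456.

y^3 − 5y^2 − 78y + 432

Euclidean algorithm in ℚ[y]:
  4y^4 + 4y^3 − 432y^2 − 144y + 10368 = (2)(2y^4 − 2y^3 − 196y^2 + 240y + 3456) + (8y^3 − 40y^2 − 624y + 3456)
  2y^4 − 2y^3 − 196y^2 + 240y + 3456 = ((1/4)y + 1)(8y^3 − 40y^2 − 624y + 3456) + (0)
Last nonzero remainder: 8y^3 − 40y^2 − 624y + 3456. Dividing through by 8 gives the monic gcd y^3 − 5y^2 − 78y + 432.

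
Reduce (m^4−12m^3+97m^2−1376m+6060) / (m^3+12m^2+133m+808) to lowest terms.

(m^2−16m+60)/(m+8)

Apply the Euclidean algorithm:
  m^4−12m^3+97m^2−1376m+6060 = (m−24)(m^3+12m^2+133m+808) + (252m^2+1008m+25452)
  m^3+12m^2+133m+808 = ((1/252)m+2/63)(252m^2+1008m+25452) + (0)
Last nonzero remainder: 252m^2+1008m+25452. Dividing through by 252 gives the monic gcd m^2+4m+101.
Cancel m^2+4m+101 from numerator and denominator to get the reduced form.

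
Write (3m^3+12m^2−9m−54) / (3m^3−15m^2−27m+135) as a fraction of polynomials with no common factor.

(m^2+m−6)/(m^2−8m+15)

Euclidean algorithm in ℚ[m]:
  3m^3+12m^2−9m−54 = (3m^3−15m^2−27m+135) + (27m^2+18m−189)
  3m^3−15m^2−27m+135 = ((1/9)m−17/27)(27m^2+18m−189) + ((16/3)m+16)
  27m^2+18m−189 = ((81/16)m−189/16)((16/3)m+16) + (0)
Last nonzero remainder: (16/3)m+16. Dividing through by 16/3 gives the monic gcd m+3.
Cancel m+3 from numerator and denominator to get the reduced form.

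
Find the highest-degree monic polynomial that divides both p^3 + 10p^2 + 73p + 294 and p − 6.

Euclidean algorithm in ℚ[p]:
  p^3 + 10p^2 + 73p + 294 = (p^2 + 16p + 169)(p − 6) + (1308)
  p − 6 = ((1/1308)p − 1/218)(1308) + (0)
The last nonzero remainder is the constant 1308, so the polynomials are coprime and gcd = 1.

1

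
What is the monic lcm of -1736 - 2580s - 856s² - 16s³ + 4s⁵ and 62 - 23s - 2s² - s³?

By polynomial division,
  4s⁵ - 16s³ - 856s² - 2580s - 1736 = (-4s² + 8s + 92)(-s³ - 2s² - 23s + 62) + (-240s² - 960s - 7440)
  -s³ - 2s² - 23s + 62 = ((1/240)s - 1/120)(-240s² - 960s - 7440) + (0)
Last nonzero remainder: -240s² - 960s - 7440. Dividing through by -240 gives the monic gcd s² + 4s + 31.
Then lcm(f, g) = f·g / gcd(f, g); expanding and making the result monic gives the answer.

868 + 856s - 217s² - 206s³ - 4s⁴ - 2s⁵ + s⁶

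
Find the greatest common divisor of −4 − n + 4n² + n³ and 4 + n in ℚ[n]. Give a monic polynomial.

By polynomial division,
  n³ + 4n² − n − 4 = (n² − 1)(n + 4) + (0)
The last nonzero remainder n + 4 is already monic.

4 + n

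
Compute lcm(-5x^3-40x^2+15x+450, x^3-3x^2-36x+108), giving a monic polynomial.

x^4+2x^3-51x^2-72x+540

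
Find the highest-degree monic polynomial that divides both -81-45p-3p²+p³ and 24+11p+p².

3+p

Repeated division with remainder:
  p³-3p²-45p-81 = (p-14)(p²+11p+24) + (85p+255)
  p²+11p+24 = ((1/85)p+8/85)(85p+255) + (0)
Last nonzero remainder: 85p+255. Dividing through by 85 gives the monic gcd p+3.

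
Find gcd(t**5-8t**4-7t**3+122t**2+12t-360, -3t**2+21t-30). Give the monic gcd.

t**2-7t+10

Apply the Euclidean algorithm:
  t**5-8t**4-7t**3+122t**2+12t-360 = (-(1/3)t**3+(1/3)t**2+8t+12)(-3t**2+21t-30) + (0)
Last nonzero remainder: -3t**2+21t-30. Dividing through by -3 gives the monic gcd t**2-7t+10.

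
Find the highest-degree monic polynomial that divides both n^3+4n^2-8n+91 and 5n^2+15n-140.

Repeated division with remainder:
  n^3+4n^2-8n+91 = ((1/5)n+1/5)(5n^2+15n-140) + (17n+119)
  5n^2+15n-140 = ((5/17)n-20/17)(17n+119) + (0)
Last nonzero remainder: 17n+119. Dividing through by 17 gives the monic gcd n+7.

n+7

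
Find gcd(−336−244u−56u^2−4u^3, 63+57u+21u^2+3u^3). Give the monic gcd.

Repeated division with remainder:
  −4u^3−56u^2−244u−336 = (−4/3)(3u^3+21u^2+57u+63) + (−28u^2−168u−252)
  3u^3+21u^2+57u+63 = (−(3/28)u−3/28)(−28u^2−168u−252) + (12u+36)
  −28u^2−168u−252 = (−(7/3)u−7)(12u+36) + (0)
Last nonzero remainder: 12u+36. Dividing through by 12 gives the monic gcd u+3.

3+u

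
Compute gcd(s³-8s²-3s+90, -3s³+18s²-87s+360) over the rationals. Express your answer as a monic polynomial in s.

Repeated division with remainder:
  s³-8s²-3s+90 = (-1/3)(-3s³+18s²-87s+360) + (-2s²-32s+210)
  -3s³+18s²-87s+360 = ((3/2)s-33)(-2s²-32s+210) + (-1458s+7290)
  -2s²-32s+210 = ((1/729)s+7/243)(-1458s+7290) + (0)
Last nonzero remainder: -1458s+7290. Dividing through by -1458 gives the monic gcd s-5.

s-5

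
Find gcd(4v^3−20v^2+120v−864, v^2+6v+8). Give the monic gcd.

Apply the Euclidean algorithm:
  4v^3−20v^2+120v−864 = (4v−44)(v^2+6v+8) + (352v−512)
  v^2+6v+8 = ((1/352)v+41/1936)(352v−512) + (2280/121)
  352v−512 = ((5324/285)v−7744/285)(2280/121) + (0)
The last nonzero remainder is the constant 2280/121, so the polynomials are coprime and gcd = 1.

1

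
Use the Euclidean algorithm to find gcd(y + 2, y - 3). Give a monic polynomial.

Euclidean algorithm in ℚ[y]:
  y + 2 = (y - 3) + (5)
  y - 3 = ((1/5)y - 3/5)(5) + (0)
The last nonzero remainder is the constant 5, so the polynomials are coprime and gcd = 1.

1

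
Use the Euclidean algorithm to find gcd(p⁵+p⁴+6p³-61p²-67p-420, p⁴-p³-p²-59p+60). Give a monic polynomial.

p³-p-60

By polynomial division,
  p⁵+p⁴+6p³-61p²-67p-420 = (p+2)(p⁴-p³-p²-59p+60) + (9p³-9p-540)
  p⁴-p³-p²-59p+60 = ((1/9)p-1/9)(9p³-9p-540) + (0)
Last nonzero remainder: 9p³-9p-540. Dividing through by 9 gives the monic gcd p³-p-60.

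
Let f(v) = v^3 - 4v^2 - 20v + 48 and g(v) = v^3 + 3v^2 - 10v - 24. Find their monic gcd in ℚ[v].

v + 4

Repeated division with remainder:
  v^3 - 4v^2 - 20v + 48 = (v^3 + 3v^2 - 10v - 24) + (-7v^2 - 10v + 72)
  v^3 + 3v^2 - 10v - 24 = (-(1/7)v - 11/49)(-7v^2 - 10v + 72) + (-(96/49)v - 384/49)
  -7v^2 - 10v + 72 = ((343/96)v - 147/16)(-(96/49)v - 384/49) + (0)
Last nonzero remainder: -(96/49)v - 384/49. Dividing through by -96/49 gives the monic gcd v + 4.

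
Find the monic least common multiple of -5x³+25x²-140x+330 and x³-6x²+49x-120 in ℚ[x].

Apply the Euclidean algorithm:
  -5x³+25x²-140x+330 = (-5)(x³-6x²+49x-120) + (-5x²+105x-270)
  x³-6x²+49x-120 = (-(1/5)x-3)(-5x²+105x-270) + (310x-930)
  -5x²+105x-270 = (-(1/62)x+9/31)(310x-930) + (0)
Last nonzero remainder: 310x-930. Dividing through by 310 gives the monic gcd x-3.
Then lcm(f, g) = f·g / gcd(f, g); expanding and making the result monic gives the answer.

x⁵-8x⁴+83x³-350x²+1318x-2640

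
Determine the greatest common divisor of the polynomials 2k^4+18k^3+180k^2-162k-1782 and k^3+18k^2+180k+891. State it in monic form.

k^2+9k+99

By polynomial division,
  2k^4+18k^3+180k^2-162k-1782 = (2k-18)(k^3+18k^2+180k+891) + (144k^2+1296k+14256)
  k^3+18k^2+180k+891 = ((1/144)k+1/16)(144k^2+1296k+14256) + (0)
Last nonzero remainder: 144k^2+1296k+14256. Dividing through by 144 gives the monic gcd k^2+9k+99.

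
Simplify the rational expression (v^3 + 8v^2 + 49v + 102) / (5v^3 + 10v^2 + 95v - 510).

By polynomial division,
  v^3 + 8v^2 + 49v + 102 = (1/5)(5v^3 + 10v^2 + 95v - 510) + (6v^2 + 30v + 204)
  5v^3 + 10v^2 + 95v - 510 = ((5/6)v - 5/2)(6v^2 + 30v + 204) + (0)
Last nonzero remainder: 6v^2 + 30v + 204. Dividing through by 6 gives the monic gcd v^2 + 5v + 34.
Cancel v^2 + 5v + 34 from numerator and denominator to get the reduced form.

(v + 3)/(5v - 15)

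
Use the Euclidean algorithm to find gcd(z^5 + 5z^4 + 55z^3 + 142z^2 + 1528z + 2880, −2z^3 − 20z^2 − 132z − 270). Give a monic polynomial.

z^2 + 7z + 45

Apply the Euclidean algorithm:
  z^5 + 5z^4 + 55z^3 + 142z^2 + 1528z + 2880 = (−(1/2)z^2 + (5/2)z − 39/2)(−2z^3 − 20z^2 − 132z − 270) + (−53z^2 − 371z − 2385)
  −2z^3 − 20z^2 − 132z − 270 = ((2/53)z + 6/53)(−53z^2 − 371z − 2385) + (0)
Last nonzero remainder: −53z^2 − 371z − 2385. Dividing through by −53 gives the monic gcd z^2 + 7z + 45.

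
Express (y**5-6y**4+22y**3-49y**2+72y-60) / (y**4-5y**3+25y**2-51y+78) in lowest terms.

(y**3-3y**2+7y-10)/(y**2-2y+13)

Apply the Euclidean algorithm:
  y**5-6y**4+22y**3-49y**2+72y-60 = (y-1)(y**4-5y**3+25y**2-51y+78) + (-8y**3+27y**2-57y+18)
  y**4-5y**3+25y**2-51y+78 = (-(1/8)y+13/64)(-8y**3+27y**2-57y+18) + ((793/64)y**2-(2379/64)y+2379/32)
  -8y**3+27y**2-57y+18 = (-(512/793)y+192/793)((793/64)y**2-(2379/64)y+2379/32) + (0)
Last nonzero remainder: (793/64)y**2-(2379/64)y+2379/32. Dividing through by 793/64 gives the monic gcd y**2-3y+6.
Cancel y**2-3y+6 from numerator and denominator to get the reduced form.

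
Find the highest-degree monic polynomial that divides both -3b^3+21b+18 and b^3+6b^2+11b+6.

Repeated division with remainder:
  -3b^3+21b+18 = (-3)(b^3+6b^2+11b+6) + (18b^2+54b+36)
  b^3+6b^2+11b+6 = ((1/18)b+1/6)(18b^2+54b+36) + (0)
Last nonzero remainder: 18b^2+54b+36. Dividing through by 18 gives the monic gcd b^2+3b+2.

b^2+3b+2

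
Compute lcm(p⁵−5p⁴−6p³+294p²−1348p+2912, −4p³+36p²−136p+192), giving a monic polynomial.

p⁶−8p⁵+9p⁴+312p³−2230p²+6956p−8736

Apply the Euclidean algorithm:
  p⁵−5p⁴−6p³+294p²−1348p+2912 = (−(1/4)p²−p+1)(−4p³+36p²−136p+192) + (170p²−1020p+2720)
  −4p³+36p²−136p+192 = (−(2/85)p+6/85)(170p²−1020p+2720) + (0)
Last nonzero remainder: 170p²−1020p+2720. Dividing through by 170 gives the monic gcd p²−6p+16.
Then lcm(f, g) = f·g / gcd(f, g); expanding and making the result monic gives the answer.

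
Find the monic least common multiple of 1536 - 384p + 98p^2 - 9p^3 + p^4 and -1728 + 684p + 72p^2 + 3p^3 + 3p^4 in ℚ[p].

Repeated division with remainder:
  p^4 - 9p^3 + 98p^2 - 384p + 1536 = (1/3)(3p^4 + 3p^3 + 72p^2 + 684p - 1728) + (-10p^3 + 74p^2 - 612p + 2112)
  3p^4 + 3p^3 + 72p^2 + 684p - 1728 = (-(3/10)p - 63/25)(-10p^3 + 74p^2 - 612p + 2112) + ((1872/25)p^2 - (5616/25)p + 89856/25)
  -10p^3 + 74p^2 - 612p + 2112 = (-(125/936)p + 275/468)((1872/25)p^2 - (5616/25)p + 89856/25) + (0)
Last nonzero remainder: (1872/25)p^2 - (5616/25)p + 89856/25. Dividing through by 1872/25 gives the monic gcd p^2 - 3p + 48.
Then lcm(f, g) = f·g / gcd(f, g); expanding and making the result monic gives the answer.

-18432 + 10752p - 1176p^2 + 116p^3 + 50p^4 - 5p^5 + p^6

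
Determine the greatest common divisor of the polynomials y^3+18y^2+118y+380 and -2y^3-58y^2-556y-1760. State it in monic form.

Repeated division with remainder:
  y^3+18y^2+118y+380 = (-1/2)(-2y^3-58y^2-556y-1760) + (-11y^2-160y-500)
  -2y^3-58y^2-556y-1760 = ((2/11)y+318/121)(-11y^2-160y-500) + (-(5396/121)y-53960/121)
  -11y^2-160y-500 = ((1331/5396)y+3025/2698)(-(5396/121)y-53960/121) + (0)
Last nonzero remainder: -(5396/121)y-53960/121. Dividing through by -5396/121 gives the monic gcd y+10.

y+10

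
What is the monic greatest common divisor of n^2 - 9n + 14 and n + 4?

1

Euclidean algorithm in ℚ[n]:
  n^2 - 9n + 14 = (n - 13)(n + 4) + (66)
  n + 4 = ((1/66)n + 2/33)(66) + (0)
The last nonzero remainder is the constant 66, so the polynomials are coprime and gcd = 1.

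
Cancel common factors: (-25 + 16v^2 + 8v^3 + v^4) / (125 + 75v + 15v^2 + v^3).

(-5 + v + 3v^2 + v^3)/(25 + 10v + v^2)

Repeated division with remainder:
  v^4 + 8v^3 + 16v^2 - 25 = (v - 7)(v^3 + 15v^2 + 75v + 125) + (46v^2 + 400v + 850)
  v^3 + 15v^2 + 75v + 125 = ((1/46)v + 145/1058)(46v^2 + 400v + 850) + ((900/529)v + 4500/529)
  46v^2 + 400v + 850 = ((12167/450)v + 8993/90)((900/529)v + 4500/529) + (0)
Last nonzero remainder: (900/529)v + 4500/529. Dividing through by 900/529 gives the monic gcd v + 5.
Cancel v + 5 from numerator and denominator to get the reduced form.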